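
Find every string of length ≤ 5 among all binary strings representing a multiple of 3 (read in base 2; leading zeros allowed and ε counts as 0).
ε, 0, 00, 11, 000, 011, 110, 0000, 0011, 0110, 1001, 1100, 1111, 00000, 00011, 00110, 01001, 01100, 01111, 10010, 10101, 11000, 11011, 11110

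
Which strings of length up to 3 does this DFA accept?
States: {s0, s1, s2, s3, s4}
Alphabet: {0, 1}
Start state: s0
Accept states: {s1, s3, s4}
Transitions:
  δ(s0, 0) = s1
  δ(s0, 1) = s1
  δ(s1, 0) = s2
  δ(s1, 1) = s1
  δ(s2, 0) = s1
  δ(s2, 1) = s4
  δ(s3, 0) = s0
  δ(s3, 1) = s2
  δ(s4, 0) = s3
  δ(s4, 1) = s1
0, 1, 01, 11, 000, 001, 011, 100, 101, 111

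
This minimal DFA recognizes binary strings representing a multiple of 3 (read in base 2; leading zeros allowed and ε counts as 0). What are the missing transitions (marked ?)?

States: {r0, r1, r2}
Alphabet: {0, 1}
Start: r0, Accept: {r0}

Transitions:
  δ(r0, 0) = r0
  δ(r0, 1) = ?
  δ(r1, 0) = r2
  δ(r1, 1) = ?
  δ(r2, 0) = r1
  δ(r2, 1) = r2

From the language and accept set, identify what each state tracks — r0: value ≡ 0 (mod 3); r1: value ≡ 1 (mod 3); r2: value ≡ 2 (mod 3).
Each missing δ(q, a) is the state matching the new tracked value after reading a.
δ(r0, 1) = r1; δ(r1, 1) = r0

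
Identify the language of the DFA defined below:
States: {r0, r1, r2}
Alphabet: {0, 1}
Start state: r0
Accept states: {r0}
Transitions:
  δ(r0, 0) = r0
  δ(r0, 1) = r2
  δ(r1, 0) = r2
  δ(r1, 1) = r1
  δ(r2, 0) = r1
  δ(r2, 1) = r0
Testing a few strings:
  '0001' → reject
  '111' → reject
  '010' → reject
  '01' → reject
State roles: r0=value ≡ 0 (mod 3); r1=value ≡ 2 (mod 3); r2=value ≡ 1 (mod 3)
All binary strings representing a multiple of 3 (read in base 2; leading zeros allowed and ε counts as 0)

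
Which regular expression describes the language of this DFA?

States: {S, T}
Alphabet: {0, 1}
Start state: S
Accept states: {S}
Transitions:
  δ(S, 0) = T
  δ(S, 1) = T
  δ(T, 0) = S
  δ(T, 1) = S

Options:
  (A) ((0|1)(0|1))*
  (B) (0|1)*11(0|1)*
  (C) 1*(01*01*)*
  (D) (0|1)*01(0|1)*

Check each option against the DFA on short strings; one disagreement eliminates an option:
  (A) ((0|1)(0|1))*: agrees with the DFA on every string of length ≤ 6
  (B) (0|1)*11(0|1)*: on ε the DFA stays in S and accepts (S ∈ Accept), but the regex does not match it → eliminate
  (C) 1*(01*01*)*: on '1' the DFA goes S → T and rejects (T ∉ Accept), but the regex matches it → eliminate
  (D) (0|1)*01(0|1)*: on ε the DFA stays in S and accepts (S ∈ Accept), but the regex does not match it → eliminate
Only (A) is consistent with the DFA.
(A) ((0|1)(0|1))*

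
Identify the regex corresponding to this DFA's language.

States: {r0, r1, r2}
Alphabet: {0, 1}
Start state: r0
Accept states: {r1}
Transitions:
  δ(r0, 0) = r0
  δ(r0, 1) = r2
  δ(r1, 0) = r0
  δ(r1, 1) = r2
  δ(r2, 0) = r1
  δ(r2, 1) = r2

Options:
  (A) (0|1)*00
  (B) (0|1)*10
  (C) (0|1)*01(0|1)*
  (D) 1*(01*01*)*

Check each option against the DFA on short strings; one disagreement eliminates an option:
  (A) (0|1)*00: on '00' the DFA goes r0 → r0 → r0 and rejects (r0 ∉ Accept), but the regex matches it → eliminate
  (B) (0|1)*10: agrees with the DFA on every string of length ≤ 6
  (C) (0|1)*01(0|1)*: on '01' the DFA goes r0 → r0 → r2 and rejects (r2 ∉ Accept), but the regex matches it → eliminate
  (D) 1*(01*01*)*: on ε the DFA stays in r0 and rejects (r0 ∉ Accept), but the regex matches it → eliminate
Only (B) is consistent with the DFA.
(B) (0|1)*10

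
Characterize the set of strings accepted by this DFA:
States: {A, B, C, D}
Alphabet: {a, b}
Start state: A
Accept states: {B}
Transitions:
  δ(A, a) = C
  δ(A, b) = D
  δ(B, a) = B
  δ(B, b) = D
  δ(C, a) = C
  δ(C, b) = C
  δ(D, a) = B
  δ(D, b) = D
Testing a few strings:
  'bba' → accept
  'bbb' → reject
  'aa' → reject
  'b' → reject
State roles: A=no input read; B=started with b, last symbol a; C=started with a (dead); D=started with b, last symbol b
All strings over {a,b} that start with b and end with a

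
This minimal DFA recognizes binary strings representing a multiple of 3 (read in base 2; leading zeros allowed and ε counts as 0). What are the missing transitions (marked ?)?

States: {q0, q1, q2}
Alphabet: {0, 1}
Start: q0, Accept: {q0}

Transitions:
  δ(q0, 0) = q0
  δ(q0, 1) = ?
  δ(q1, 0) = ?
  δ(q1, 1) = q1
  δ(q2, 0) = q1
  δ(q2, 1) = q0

From the language and accept set, identify what each state tracks — q0: value ≡ 0 (mod 3); q1: value ≡ 2 (mod 3); q2: value ≡ 1 (mod 3).
Each missing δ(q, a) is the state matching the new tracked value after reading a.
δ(q0, 1) = q2; δ(q1, 0) = q2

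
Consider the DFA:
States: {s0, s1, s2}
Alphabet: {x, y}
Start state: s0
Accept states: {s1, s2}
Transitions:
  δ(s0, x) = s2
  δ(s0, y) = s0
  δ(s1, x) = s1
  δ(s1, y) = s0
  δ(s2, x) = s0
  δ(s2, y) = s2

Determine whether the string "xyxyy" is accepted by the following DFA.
Processing string "xyxyy":
  s0 --x--> s2
  s2 --y--> s2
  s2 --x--> s0
  s0 --y--> s0
  s0 --y--> s0
Final state: s0
Accept states: {s1, s2}
No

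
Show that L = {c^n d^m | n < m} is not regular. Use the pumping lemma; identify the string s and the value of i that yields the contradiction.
Assume L is regular with pumping length p. Idea: pumping up the c-block makes the c-count reach the d-count.
Choose s = c^p d^(p+1) ∈ L. By the pumping lemma, s = xyz with |xy| ≤ p, |y| > 0, so y = c^k with k ≥ 1. Then xy²z = c^(p+k) d^(p+1). Since p+k ≥ p+1, the number of c's is no longer strictly less than the number of d's, so xy²z ∉ L.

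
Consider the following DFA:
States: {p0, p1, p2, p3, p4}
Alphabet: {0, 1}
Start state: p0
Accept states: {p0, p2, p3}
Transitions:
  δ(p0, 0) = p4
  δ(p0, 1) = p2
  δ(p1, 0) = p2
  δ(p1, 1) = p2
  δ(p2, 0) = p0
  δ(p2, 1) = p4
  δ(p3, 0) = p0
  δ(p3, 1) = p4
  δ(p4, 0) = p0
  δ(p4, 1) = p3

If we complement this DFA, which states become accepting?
Complement accept states = All states \ Original accept states
= {p0, p1, p2, p3, p4} \ {p0, p2, p3}
{p1, p4}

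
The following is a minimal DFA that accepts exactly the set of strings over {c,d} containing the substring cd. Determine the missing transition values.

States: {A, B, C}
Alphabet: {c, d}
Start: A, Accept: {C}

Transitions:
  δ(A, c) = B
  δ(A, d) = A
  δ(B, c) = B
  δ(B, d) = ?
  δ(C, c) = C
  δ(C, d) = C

From the language and accept set, identify what each state tracks — A: no c seen yet; B: seen a c, waiting for d; C: substring cd seen.
Each missing δ(q, a) is the state matching the new tracked value after reading a.
δ(B, d) = C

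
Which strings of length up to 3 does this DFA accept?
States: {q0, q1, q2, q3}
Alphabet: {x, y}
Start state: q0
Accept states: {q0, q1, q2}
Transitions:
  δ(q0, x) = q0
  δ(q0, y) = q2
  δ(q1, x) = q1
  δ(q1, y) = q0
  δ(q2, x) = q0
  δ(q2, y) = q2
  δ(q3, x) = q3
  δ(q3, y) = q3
ε, x, y, xx, xy, yx, yy, xxx, xxy, xyx, xyy, yxx, yxy, yyx, yyy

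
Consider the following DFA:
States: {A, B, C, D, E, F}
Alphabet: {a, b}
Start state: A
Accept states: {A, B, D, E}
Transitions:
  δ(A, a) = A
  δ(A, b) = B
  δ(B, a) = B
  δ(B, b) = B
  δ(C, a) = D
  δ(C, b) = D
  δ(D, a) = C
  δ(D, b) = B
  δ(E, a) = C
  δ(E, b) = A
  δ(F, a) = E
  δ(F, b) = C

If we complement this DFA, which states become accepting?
Complement accept states = All states \ Original accept states
= {A, B, C, D, E, F} \ {A, B, D, E}
{C, F}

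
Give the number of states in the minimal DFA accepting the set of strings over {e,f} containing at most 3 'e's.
By Myhill–Nerode, count the distinguishable equivalence classes: 5 classes — having seen 0, 1, …, 3, or >3 copies of 'e'; counts 0 through 3 are accepting and >3 is dead.
5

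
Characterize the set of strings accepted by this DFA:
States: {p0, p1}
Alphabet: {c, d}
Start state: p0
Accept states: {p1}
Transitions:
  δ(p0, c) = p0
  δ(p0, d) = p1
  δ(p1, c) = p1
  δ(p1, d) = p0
Testing a few strings:
  'c' → reject
  'ddd' → accept
  'dcc' → accept
  'cdc' → accept
State roles: p0=even number of d's so far; p1=odd number of d's so far
All strings over {c,d} with an odd number of d's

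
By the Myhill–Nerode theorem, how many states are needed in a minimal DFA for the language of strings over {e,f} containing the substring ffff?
By Myhill–Nerode, count the distinguishable equivalence classes: 5 classes — one per longest suffix of the input that is a prefix of 'ffff' (lengths 0 through 3), plus an absorbing 'already seen ffff' class.
5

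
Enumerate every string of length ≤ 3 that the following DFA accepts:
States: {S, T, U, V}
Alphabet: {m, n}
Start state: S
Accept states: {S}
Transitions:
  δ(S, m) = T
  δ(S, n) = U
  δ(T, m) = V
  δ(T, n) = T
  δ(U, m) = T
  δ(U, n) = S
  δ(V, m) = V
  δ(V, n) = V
ε, nn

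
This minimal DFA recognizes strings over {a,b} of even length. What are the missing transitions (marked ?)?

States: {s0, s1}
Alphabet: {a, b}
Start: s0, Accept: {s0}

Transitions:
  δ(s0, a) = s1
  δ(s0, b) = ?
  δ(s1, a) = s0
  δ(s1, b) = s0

From the language and accept set, identify what each state tracks — s0: even length so far; s1: odd length so far.
Each missing δ(q, a) is the state matching the new tracked value after reading a.
δ(s0, b) = s1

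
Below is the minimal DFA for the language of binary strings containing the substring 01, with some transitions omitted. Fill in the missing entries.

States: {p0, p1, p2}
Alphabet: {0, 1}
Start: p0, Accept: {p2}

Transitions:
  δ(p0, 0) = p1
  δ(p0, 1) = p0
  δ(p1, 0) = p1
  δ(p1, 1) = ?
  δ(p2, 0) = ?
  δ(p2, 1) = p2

From the language and accept set, identify what each state tracks — p0: no 0 seen yet; p1: seen a 0, waiting for 1; p2: substring 01 seen.
Each missing δ(q, a) is the state matching the new tracked value after reading a.
δ(p1, 1) = p2; δ(p2, 0) = p2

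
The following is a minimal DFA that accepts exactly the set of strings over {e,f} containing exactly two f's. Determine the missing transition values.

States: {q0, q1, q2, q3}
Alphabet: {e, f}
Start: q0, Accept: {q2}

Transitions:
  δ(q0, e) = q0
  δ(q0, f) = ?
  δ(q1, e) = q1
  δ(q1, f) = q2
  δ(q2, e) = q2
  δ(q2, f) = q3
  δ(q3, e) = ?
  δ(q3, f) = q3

From the language and accept set, identify what each state tracks — q0: zero f's; q1: one f; q2: two f's; q3: ≥ three f's (dead).
Each missing δ(q, a) is the state matching the new tracked value after reading a.
δ(q0, f) = q1; δ(q3, e) = q3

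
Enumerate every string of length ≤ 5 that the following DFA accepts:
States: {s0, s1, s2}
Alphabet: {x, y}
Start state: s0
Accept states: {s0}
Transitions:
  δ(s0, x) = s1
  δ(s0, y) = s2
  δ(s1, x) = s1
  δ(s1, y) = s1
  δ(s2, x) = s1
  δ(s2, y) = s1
ε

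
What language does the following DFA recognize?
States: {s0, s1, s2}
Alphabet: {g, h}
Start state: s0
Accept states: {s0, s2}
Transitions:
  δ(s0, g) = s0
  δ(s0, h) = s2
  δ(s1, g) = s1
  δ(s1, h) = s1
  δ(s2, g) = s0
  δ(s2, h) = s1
Testing a few strings:
  'g' → accept
  'gh' → accept
  'hghh' → reject
  'gg' → accept
State roles: s0=last symbol not h (ok); s1=saw hh (dead); s2=last symbol h (ok)
All strings over {g,h} with no two consecutive h's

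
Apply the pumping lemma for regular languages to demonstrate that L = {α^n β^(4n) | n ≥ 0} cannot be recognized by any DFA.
Assume L is regular with pumping length p. Idea: pumping the α-block breaks the 1:4 ratio.
Choose s = α^p β^(4p) (length 5p ≥ p). By the pumping lemma, s = xyz with |xy| ≤ p, |y| > 0, so y = α^k with k ≥ 1. Then xy²z = α^(p+k) β^(4p). For this to be in L we would need 4p = 4(p+k), i.e. 4k = 0, contradicting k ≥ 1. So xy²z ∉ L.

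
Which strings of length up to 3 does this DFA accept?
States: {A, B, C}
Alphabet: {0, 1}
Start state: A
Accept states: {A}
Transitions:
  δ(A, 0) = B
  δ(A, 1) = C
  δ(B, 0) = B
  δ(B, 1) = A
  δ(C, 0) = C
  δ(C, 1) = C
ε, 01, 001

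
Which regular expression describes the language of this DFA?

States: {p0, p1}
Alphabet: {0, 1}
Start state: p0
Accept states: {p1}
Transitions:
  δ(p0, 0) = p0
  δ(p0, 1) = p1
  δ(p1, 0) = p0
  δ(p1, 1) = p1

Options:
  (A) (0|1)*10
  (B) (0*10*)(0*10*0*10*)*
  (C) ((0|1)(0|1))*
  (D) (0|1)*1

Check each option against the DFA on short strings; one disagreement eliminates an option:
  (A) (0|1)*10: on '1' the DFA goes p0 → p1 and accepts (p1 ∈ Accept), but the regex does not match it → eliminate
  (B) (0*10*)(0*10*0*10*)*: on '10' the DFA goes p0 → p1 → p0 and rejects (p0 ∉ Accept), but the regex matches it → eliminate
  (C) ((0|1)(0|1))*: on ε the DFA stays in p0 and rejects (p0 ∉ Accept), but the regex matches it → eliminate
  (D) (0|1)*1: agrees with the DFA on every string of length ≤ 6
Only (D) is consistent with the DFA.
(D) (0|1)*1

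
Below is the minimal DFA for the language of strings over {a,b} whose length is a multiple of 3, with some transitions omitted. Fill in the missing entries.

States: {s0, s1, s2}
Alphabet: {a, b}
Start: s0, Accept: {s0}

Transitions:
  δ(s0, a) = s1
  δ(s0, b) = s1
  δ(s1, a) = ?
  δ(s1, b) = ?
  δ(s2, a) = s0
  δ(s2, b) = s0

From the language and accept set, identify what each state tracks — s0: length ≡ 0 (mod 3); s1: length ≡ 1 (mod 3); s2: length ≡ 2 (mod 3).
Each missing δ(q, a) is the state matching the new tracked value after reading a.
δ(s1, a) = s2; δ(s1, b) = s2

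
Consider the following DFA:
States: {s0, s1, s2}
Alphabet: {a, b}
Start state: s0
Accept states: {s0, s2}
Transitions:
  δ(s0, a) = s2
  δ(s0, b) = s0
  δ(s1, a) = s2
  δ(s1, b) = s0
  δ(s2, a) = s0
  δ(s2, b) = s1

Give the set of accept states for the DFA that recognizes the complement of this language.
Complement accept states = All states \ Original accept states
= {s0, s1, s2} \ {s0, s2}
{s1}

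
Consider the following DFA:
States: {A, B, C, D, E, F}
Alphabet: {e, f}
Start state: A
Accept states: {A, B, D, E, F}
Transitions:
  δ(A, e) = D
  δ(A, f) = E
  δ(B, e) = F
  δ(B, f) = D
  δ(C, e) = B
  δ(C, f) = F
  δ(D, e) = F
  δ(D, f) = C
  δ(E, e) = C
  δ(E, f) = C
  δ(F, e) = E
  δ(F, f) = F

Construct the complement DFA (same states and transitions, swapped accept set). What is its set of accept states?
Complement accept states = All states \ Original accept states
= {A, B, C, D, E, F} \ {A, B, D, E, F}
{C}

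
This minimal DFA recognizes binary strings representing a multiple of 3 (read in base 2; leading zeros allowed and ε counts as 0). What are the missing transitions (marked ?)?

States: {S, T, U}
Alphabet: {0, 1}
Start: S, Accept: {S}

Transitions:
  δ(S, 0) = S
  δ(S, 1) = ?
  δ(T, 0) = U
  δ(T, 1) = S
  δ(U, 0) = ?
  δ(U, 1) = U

From the language and accept set, identify what each state tracks — S: value ≡ 0 (mod 3); T: value ≡ 1 (mod 3); U: value ≡ 2 (mod 3).
Each missing δ(q, a) is the state matching the new tracked value after reading a.
δ(S, 1) = T; δ(U, 0) = T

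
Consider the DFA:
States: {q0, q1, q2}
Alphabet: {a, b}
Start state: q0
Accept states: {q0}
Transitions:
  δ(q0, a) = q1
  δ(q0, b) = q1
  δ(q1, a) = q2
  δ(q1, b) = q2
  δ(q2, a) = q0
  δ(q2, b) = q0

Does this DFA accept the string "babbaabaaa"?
Processing string "babbaabaaa":
  q0 --b--> q1
  q1 --a--> q2
  q2 --b--> q0
  q0 --b--> q1
  q1 --a--> q2
  q2 --a--> q0
  q0 --b--> q1
  q1 --a--> q2
  q2 --a--> q0
  q0 --a--> q1
Final state: q1
Accept states: {q0}
No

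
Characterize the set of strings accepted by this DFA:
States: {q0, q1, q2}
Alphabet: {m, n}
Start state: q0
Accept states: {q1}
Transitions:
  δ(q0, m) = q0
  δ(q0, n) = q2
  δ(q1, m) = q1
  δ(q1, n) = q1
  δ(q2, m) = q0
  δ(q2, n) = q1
Testing a few strings:
  'm' → reject
  'mm' → reject
  'mmn' → reject
  'nmnn' → accept
State roles: q0=no progress toward nn; q1=substring nn seen; q2=one trailing n
All strings over {m,n} containing the substring nn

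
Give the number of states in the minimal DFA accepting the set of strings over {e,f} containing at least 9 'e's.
By Myhill–Nerode, count the distinguishable equivalence classes: 10 classes — having seen 0, 1, …, 8, or ≥9 copies of 'e'; any two classes i < j (j ≤ 9) are distinguished by the string e^(9−j), which takes class j to 9 copies (accepted) but leaves class i below 9 (rejected).
10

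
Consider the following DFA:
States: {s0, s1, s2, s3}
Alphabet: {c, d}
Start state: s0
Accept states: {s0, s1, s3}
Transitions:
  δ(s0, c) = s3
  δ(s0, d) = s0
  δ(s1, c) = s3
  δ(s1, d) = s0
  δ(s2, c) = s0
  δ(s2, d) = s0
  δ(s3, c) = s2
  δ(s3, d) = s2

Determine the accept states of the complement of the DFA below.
Complement accept states = All states \ Original accept states
= {s0, s1, s2, s3} \ {s0, s1, s3}
{s2}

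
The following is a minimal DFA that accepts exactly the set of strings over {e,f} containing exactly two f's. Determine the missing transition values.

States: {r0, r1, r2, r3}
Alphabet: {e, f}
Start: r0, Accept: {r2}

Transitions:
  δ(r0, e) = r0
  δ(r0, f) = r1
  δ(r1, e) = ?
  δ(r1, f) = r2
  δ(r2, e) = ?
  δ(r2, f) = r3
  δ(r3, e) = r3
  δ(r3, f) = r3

From the language and accept set, identify what each state tracks — r0: zero f's; r1: one f; r2: two f's; r3: ≥ three f's (dead).
Each missing δ(q, a) is the state matching the new tracked value after reading a.
δ(r1, e) = r1; δ(r2, e) = r2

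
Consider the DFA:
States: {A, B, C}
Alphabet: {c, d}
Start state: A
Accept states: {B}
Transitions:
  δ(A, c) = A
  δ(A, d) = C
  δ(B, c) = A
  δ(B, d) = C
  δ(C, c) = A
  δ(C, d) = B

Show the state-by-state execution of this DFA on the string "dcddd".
read 'd': A → C
  read 'c': C → A
  read 'd': A → C
  read 'd': C → B
  read 'd': B → C
A -> C -> A -> C -> B -> C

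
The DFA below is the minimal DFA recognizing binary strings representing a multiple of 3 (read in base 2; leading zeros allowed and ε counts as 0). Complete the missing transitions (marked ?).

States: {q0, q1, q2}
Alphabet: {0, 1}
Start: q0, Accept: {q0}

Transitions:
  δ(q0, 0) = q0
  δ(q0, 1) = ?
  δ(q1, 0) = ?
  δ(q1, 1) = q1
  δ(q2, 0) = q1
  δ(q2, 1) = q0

From the language and accept set, identify what each state tracks — q0: value ≡ 0 (mod 3); q1: value ≡ 2 (mod 3); q2: value ≡ 1 (mod 3).
Each missing δ(q, a) is the state matching the new tracked value after reading a.
δ(q0, 1) = q2; δ(q1, 0) = q2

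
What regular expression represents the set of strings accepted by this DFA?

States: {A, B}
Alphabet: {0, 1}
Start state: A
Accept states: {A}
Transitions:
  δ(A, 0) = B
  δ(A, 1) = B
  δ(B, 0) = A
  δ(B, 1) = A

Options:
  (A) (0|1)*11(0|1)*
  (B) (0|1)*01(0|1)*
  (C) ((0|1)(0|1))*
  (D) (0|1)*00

Check each option against the DFA on short strings; one disagreement eliminates an option:
  (A) (0|1)*11(0|1)*: on ε the DFA stays in A and accepts (A ∈ Accept), but the regex does not match it → eliminate
  (B) (0|1)*01(0|1)*: on ε the DFA stays in A and accepts (A ∈ Accept), but the regex does not match it → eliminate
  (C) ((0|1)(0|1))*: agrees with the DFA on every string of length ≤ 6
  (D) (0|1)*00: on ε the DFA stays in A and accepts (A ∈ Accept), but the regex does not match it → eliminate
Only (C) is consistent with the DFA.
(C) ((0|1)(0|1))*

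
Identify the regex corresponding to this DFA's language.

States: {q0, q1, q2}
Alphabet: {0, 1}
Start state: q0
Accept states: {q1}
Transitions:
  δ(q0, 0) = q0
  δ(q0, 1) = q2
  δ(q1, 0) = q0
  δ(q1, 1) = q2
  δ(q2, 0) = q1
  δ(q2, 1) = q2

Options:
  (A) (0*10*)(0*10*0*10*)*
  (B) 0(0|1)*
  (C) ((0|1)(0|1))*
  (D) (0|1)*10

Check each option against the DFA on short strings; one disagreement eliminates an option:
  (A) (0*10*)(0*10*0*10*)*: on '1' the DFA goes q0 → q2 and rejects (q2 ∉ Accept), but the regex matches it → eliminate
  (B) 0(0|1)*: on '0' the DFA goes q0 → q0 and rejects (q0 ∉ Accept), but the regex matches it → eliminate
  (C) ((0|1)(0|1))*: on ε the DFA stays in q0 and rejects (q0 ∉ Accept), but the regex matches it → eliminate
  (D) (0|1)*10: agrees with the DFA on every string of length ≤ 6
Only (D) is consistent with the DFA.
(D) (0|1)*10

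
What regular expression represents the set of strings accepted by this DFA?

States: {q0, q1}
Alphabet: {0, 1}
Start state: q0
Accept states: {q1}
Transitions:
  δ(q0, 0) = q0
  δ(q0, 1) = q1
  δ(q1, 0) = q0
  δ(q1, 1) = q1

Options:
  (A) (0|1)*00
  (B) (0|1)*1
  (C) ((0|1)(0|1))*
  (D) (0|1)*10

Check each option against the DFA on short strings; one disagreement eliminates an option:
  (A) (0|1)*00: on '1' the DFA goes q0 → q1 and accepts (q1 ∈ Accept), but the regex does not match it → eliminate
  (B) (0|1)*1: agrees with the DFA on every string of length ≤ 6
  (C) ((0|1)(0|1))*: on ε the DFA stays in q0 and rejects (q0 ∉ Accept), but the regex matches it → eliminate
  (D) (0|1)*10: on '1' the DFA goes q0 → q1 and accepts (q1 ∈ Accept), but the regex does not match it → eliminate
Only (B) is consistent with the DFA.
(B) (0|1)*1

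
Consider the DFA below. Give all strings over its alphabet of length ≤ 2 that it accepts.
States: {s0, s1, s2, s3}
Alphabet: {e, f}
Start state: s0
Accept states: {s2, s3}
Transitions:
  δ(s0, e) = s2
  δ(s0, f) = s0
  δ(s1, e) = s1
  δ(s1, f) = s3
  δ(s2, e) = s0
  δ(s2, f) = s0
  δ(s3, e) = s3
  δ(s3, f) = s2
e, fe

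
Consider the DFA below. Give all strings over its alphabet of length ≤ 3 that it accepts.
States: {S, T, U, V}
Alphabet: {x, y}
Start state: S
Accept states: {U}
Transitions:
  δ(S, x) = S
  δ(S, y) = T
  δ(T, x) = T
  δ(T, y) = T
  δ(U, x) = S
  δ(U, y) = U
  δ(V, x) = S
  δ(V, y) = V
None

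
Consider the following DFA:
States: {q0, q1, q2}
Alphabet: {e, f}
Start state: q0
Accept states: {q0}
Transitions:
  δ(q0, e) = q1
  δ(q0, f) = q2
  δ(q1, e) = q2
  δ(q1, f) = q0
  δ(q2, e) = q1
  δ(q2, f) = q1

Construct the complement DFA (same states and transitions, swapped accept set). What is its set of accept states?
Complement accept states = All states \ Original accept states
= {q0, q1, q2} \ {q0}
{q1, q2}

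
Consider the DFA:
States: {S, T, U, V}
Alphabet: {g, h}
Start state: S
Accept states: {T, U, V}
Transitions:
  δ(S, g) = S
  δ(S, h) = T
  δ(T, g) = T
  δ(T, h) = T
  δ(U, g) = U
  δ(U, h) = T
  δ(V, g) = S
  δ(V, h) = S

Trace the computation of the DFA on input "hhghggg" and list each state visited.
read 'h': S → T
  read 'h': T → T
  read 'g': T → T
  read 'h': T → T
  read 'g': T → T
  read 'g': T → T
  read 'g': T → T
S -> T -> T -> T -> T -> T -> T -> T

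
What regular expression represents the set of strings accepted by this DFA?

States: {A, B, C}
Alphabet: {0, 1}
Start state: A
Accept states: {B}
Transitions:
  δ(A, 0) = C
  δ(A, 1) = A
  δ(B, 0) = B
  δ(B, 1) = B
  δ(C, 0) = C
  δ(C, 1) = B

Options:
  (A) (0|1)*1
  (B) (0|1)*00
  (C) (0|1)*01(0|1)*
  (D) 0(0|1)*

Check each option against the DFA on short strings; one disagreement eliminates an option:
  (A) (0|1)*1: on '1' the DFA goes A → A and rejects (A ∉ Accept), but the regex matches it → eliminate
  (B) (0|1)*00: on '00' the DFA goes A → C → C and rejects (C ∉ Accept), but the regex matches it → eliminate
  (C) (0|1)*01(0|1)*: agrees with the DFA on every string of length ≤ 6
  (D) 0(0|1)*: on '0' the DFA goes A → C and rejects (C ∉ Accept), but the regex matches it → eliminate
Only (C) is consistent with the DFA.
(C) (0|1)*01(0|1)*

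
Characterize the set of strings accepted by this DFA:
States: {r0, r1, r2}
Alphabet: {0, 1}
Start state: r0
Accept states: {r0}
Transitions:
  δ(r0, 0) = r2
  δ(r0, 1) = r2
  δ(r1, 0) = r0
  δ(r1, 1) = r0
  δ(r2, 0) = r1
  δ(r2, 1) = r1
Testing a few strings:
  '100' → accept
  '010' → accept
  '10' → reject
  '101' → accept
State roles: r0=length ≡ 0 (mod 3); r1=length ≡ 2 (mod 3); r2=length ≡ 1 (mod 3)
All binary strings whose length is a multiple of 3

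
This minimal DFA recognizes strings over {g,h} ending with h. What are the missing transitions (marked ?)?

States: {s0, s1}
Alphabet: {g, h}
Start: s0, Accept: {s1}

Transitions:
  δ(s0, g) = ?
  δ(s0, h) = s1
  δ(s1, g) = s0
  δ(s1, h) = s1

From the language and accept set, identify what each state tracks — s0: last symbol not h; s1: last symbol is h.
Each missing δ(q, a) is the state matching the new tracked value after reading a.
δ(s0, g) = s0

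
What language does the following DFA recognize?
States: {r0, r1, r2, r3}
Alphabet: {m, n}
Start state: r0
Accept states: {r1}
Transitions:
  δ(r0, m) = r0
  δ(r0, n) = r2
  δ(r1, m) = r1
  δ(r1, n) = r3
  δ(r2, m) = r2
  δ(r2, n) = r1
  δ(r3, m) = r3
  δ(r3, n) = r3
Testing a few strings:
  'n' → reject
  'nnnm' → reject
  'mnnn' → reject
  'nnnn' → reject
State roles: r0=zero n's; r1=two n's; r2=one n; r3=≥ three n's (dead)
All strings over {m,n} containing exactly two n's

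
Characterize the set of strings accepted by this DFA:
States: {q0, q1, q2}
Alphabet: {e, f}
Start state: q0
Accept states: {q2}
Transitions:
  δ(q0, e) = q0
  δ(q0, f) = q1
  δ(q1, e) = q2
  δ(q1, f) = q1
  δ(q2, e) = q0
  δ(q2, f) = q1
Testing a few strings:
  'f' → reject
  'ef' → reject
  'ee' → reject
  'e' → reject
State roles: q0=no suffix match; q1=one trailing f; q2=suffix is fe
All strings over {e,f} ending with fe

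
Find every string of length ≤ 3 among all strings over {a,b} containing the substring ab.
ab, aab, aba, abb, bab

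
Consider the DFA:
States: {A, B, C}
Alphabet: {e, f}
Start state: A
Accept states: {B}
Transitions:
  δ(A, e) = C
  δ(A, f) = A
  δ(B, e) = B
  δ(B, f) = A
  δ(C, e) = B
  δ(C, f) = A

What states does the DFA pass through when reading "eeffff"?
read 'e': A → C
  read 'e': C → B
  read 'f': B → A
  read 'f': A → A
  read 'f': A → A
  read 'f': A → A
A -> C -> B -> A -> A -> A -> A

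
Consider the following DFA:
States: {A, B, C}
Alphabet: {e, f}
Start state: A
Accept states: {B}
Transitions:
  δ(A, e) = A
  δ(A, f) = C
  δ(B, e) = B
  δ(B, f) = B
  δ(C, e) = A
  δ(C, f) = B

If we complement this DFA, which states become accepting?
Complement accept states = All states \ Original accept states
= {A, B, C} \ {B}
{A, C}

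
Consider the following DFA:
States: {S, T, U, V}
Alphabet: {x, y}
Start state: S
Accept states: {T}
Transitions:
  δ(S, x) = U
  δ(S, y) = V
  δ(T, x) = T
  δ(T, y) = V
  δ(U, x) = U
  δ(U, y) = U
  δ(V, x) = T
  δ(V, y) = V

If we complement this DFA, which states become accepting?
Complement accept states = All states \ Original accept states
= {S, T, U, V} \ {T}
{S, U, V}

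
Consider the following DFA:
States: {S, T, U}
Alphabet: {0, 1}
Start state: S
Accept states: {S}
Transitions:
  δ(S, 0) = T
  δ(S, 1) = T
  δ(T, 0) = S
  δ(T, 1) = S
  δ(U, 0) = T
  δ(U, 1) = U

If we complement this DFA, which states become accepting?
Complement accept states = All states \ Original accept states
= {S, T, U} \ {S}
{T, U}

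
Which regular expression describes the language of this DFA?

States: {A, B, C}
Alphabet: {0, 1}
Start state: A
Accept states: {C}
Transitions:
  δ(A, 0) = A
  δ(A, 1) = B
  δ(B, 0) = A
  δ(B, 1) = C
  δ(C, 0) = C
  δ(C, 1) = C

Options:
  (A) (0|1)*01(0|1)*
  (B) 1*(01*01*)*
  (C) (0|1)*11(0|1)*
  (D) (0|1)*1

Check each option against the DFA on short strings; one disagreement eliminates an option:
  (A) (0|1)*01(0|1)*: on '01' the DFA goes A → A → B and rejects (B ∉ Accept), but the regex matches it → eliminate
  (B) 1*(01*01*)*: on ε the DFA stays in A and rejects (A ∉ Accept), but the regex matches it → eliminate
  (C) (0|1)*11(0|1)*: agrees with the DFA on every string of length ≤ 6
  (D) (0|1)*1: on '1' the DFA goes A → B and rejects (B ∉ Accept), but the regex matches it → eliminate
Only (C) is consistent with the DFA.
(C) (0|1)*11(0|1)*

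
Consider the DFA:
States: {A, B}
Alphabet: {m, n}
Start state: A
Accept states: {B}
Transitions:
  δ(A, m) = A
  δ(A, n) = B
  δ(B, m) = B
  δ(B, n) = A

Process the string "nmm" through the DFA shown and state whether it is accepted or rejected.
Processing string "nmm":
  A --n--> B
  B --m--> B
  B --m--> B
Final state: B
Accept states: {B}
Yes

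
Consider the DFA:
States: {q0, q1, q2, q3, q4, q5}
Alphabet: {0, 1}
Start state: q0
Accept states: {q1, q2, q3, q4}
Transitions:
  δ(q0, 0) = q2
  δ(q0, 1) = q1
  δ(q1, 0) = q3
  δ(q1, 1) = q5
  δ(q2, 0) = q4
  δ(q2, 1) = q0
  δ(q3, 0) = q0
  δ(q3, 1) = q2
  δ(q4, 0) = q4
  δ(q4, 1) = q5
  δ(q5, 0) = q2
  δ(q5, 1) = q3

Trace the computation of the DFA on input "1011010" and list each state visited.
read '1': q0 → q1
  read '0': q1 → q3
  read '1': q3 → q2
  read '1': q2 → q0
  read '0': q0 → q2
  read '1': q2 → q0
  read '0': q0 → q2
q0 -> q1 -> q3 -> q2 -> q0 -> q2 -> q0 -> q2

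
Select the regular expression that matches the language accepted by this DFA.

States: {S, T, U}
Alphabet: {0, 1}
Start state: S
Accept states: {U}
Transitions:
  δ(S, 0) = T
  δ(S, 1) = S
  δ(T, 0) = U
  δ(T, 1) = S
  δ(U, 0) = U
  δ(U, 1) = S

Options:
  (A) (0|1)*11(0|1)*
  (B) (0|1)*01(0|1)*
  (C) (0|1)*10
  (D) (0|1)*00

Check each option against the DFA on short strings; one disagreement eliminates an option:
  (A) (0|1)*11(0|1)*: on '00' the DFA goes S → T → U and accepts (U ∈ Accept), but the regex does not match it → eliminate
  (B) (0|1)*01(0|1)*: on '00' the DFA goes S → T → U and accepts (U ∈ Accept), but the regex does not match it → eliminate
  (C) (0|1)*10: on '00' the DFA goes S → T → U and accepts (U ∈ Accept), but the regex does not match it → eliminate
  (D) (0|1)*00: agrees with the DFA on every string of length ≤ 6
Only (D) is consistent with the DFA.
(D) (0|1)*00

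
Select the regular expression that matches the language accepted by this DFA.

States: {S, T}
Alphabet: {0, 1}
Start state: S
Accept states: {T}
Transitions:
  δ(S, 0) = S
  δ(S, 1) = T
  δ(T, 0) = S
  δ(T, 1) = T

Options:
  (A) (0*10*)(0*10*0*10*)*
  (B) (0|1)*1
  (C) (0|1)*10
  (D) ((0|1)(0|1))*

Check each option against the DFA on short strings; one disagreement eliminates an option:
  (A) (0*10*)(0*10*0*10*)*: on '10' the DFA goes S → T → S and rejects (S ∉ Accept), but the regex matches it → eliminate
  (B) (0|1)*1: agrees with the DFA on every string of length ≤ 6
  (C) (0|1)*10: on '1' the DFA goes S → T and accepts (T ∈ Accept), but the regex does not match it → eliminate
  (D) ((0|1)(0|1))*: on ε the DFA stays in S and rejects (S ∉ Accept), but the regex matches it → eliminate
Only (B) is consistent with the DFA.
(B) (0|1)*1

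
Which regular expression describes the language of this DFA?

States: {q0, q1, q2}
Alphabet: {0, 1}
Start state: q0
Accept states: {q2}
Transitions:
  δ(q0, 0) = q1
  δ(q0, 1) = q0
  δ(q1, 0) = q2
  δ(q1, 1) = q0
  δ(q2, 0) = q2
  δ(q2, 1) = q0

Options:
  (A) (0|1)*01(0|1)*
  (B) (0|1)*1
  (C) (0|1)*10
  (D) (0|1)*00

Check each option against the DFA on short strings; one disagreement eliminates an option:
  (A) (0|1)*01(0|1)*: on '00' the DFA goes q0 → q1 → q2 and accepts (q2 ∈ Accept), but the regex does not match it → eliminate
  (B) (0|1)*1: on '1' the DFA goes q0 → q0 and rejects (q0 ∉ Accept), but the regex matches it → eliminate
  (C) (0|1)*10: on '00' the DFA goes q0 → q1 → q2 and accepts (q2 ∈ Accept), but the regex does not match it → eliminate
  (D) (0|1)*00: agrees with the DFA on every string of length ≤ 6
Only (D) is consistent with the DFA.
(D) (0|1)*00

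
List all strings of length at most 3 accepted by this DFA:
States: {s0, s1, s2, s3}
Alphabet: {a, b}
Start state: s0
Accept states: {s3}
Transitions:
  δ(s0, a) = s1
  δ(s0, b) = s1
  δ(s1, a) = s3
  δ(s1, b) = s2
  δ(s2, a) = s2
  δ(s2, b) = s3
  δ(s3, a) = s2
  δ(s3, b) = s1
aa, ba, abb, bbb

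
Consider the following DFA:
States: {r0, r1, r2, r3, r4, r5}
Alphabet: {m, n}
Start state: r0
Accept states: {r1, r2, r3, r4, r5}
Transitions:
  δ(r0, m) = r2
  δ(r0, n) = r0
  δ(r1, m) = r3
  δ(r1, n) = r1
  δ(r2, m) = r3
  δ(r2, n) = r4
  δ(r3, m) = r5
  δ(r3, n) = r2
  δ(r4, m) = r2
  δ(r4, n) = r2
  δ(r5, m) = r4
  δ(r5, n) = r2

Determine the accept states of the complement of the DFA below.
Complement accept states = All states \ Original accept states
= {r0, r1, r2, r3, r4, r5} \ {r1, r2, r3, r4, r5}
{r0}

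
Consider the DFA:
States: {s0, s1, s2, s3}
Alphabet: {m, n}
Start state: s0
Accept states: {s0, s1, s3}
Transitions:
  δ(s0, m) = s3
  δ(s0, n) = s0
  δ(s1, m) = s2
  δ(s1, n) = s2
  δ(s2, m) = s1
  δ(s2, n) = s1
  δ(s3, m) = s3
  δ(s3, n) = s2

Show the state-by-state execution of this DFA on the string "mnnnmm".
read 'm': s0 → s3
  read 'n': s3 → s2
  read 'n': s2 → s1
  read 'n': s1 → s2
  read 'm': s2 → s1
  read 'm': s1 → s2
s0 -> s3 -> s2 -> s1 -> s2 -> s1 -> s2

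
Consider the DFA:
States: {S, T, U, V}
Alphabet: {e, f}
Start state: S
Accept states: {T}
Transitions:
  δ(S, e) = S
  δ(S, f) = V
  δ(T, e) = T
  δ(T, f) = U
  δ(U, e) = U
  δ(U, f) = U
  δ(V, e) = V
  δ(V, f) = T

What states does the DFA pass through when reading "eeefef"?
read 'e': S → S
  read 'e': S → S
  read 'e': S → S
  read 'f': S → V
  read 'e': V → V
  read 'f': V → T
S -> S -> S -> S -> V -> V -> T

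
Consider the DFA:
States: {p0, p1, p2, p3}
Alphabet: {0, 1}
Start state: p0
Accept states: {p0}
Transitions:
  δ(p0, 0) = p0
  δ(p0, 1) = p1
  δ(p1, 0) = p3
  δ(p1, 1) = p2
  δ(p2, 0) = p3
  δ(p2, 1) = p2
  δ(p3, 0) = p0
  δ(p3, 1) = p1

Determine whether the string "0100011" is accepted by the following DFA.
Processing string "0100011":
  p0 --0--> p0
  p0 --1--> p1
  p1 --0--> p3
  p3 --0--> p0
  p0 --0--> p0
  p0 --1--> p1
  p1 --1--> p2
Final state: p2
Accept states: {p0}
No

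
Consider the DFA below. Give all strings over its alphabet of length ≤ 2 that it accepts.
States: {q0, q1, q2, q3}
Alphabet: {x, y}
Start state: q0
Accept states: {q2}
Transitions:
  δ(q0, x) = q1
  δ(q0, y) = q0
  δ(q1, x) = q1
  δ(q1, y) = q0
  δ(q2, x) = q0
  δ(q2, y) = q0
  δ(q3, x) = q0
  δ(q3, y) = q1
None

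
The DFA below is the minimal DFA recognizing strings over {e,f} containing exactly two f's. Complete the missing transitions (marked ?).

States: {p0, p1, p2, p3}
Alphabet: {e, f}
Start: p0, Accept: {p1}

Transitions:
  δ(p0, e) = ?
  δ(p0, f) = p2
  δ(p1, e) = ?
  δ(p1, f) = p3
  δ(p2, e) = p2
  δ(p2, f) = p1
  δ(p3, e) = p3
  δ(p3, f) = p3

From the language and accept set, identify what each state tracks — p0: zero f's; p1: two f's; p2: one f; p3: ≥ three f's (dead).
Each missing δ(q, a) is the state matching the new tracked value after reading a.
δ(p0, e) = p0; δ(p1, e) = p1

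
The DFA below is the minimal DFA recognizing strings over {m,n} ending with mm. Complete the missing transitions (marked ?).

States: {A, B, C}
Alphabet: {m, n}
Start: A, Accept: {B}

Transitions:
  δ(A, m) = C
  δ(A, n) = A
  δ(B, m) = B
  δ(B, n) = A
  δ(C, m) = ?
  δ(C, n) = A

From the language and accept set, identify what each state tracks — A: last symbol not m; B: two trailing m's; C: one trailing m.
Each missing δ(q, a) is the state matching the new tracked value after reading a.
δ(C, m) = B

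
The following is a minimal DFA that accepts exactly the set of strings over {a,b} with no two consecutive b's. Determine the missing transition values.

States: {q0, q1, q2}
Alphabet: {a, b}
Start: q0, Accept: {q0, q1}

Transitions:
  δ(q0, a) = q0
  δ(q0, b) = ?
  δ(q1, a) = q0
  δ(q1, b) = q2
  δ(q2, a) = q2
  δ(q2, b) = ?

From the language and accept set, identify what each state tracks — q0: last symbol not b (ok); q1: last symbol b (ok); q2: saw bb (dead).
Each missing δ(q, a) is the state matching the new tracked value after reading a.
δ(q0, b) = q1; δ(q2, b) = q2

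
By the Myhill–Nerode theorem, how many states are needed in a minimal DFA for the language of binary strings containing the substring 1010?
By Myhill–Nerode, count the distinguishable equivalence classes: 5 classes — one per longest suffix of the input that is a prefix of '1010' (lengths 0 through 3), plus an absorbing 'already seen 1010' class.
5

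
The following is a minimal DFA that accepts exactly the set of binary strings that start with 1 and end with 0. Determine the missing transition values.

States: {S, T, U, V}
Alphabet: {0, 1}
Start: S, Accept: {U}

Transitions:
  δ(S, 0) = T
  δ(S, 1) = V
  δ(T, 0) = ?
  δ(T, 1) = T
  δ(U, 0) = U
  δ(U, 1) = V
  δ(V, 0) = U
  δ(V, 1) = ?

From the language and accept set, identify what each state tracks — S: no input read; T: started with 0 (dead); U: started with 1, last symbol 0; V: started with 1, last symbol 1.
Each missing δ(q, a) is the state matching the new tracked value after reading a.
δ(T, 0) = T; δ(V, 1) = V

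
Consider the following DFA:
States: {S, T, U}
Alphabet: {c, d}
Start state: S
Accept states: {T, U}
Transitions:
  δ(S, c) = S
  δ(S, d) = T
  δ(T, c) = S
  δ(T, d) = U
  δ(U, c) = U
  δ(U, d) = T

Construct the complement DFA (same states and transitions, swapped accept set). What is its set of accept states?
Complement accept states = All states \ Original accept states
= {S, T, U} \ {T, U}
{S}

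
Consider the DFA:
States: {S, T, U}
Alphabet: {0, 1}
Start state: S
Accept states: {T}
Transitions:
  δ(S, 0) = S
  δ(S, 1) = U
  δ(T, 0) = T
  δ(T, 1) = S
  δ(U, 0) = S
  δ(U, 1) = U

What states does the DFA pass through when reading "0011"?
read '0': S → S
  read '0': S → S
  read '1': S → U
  read '1': U → U
S -> S -> S -> U -> U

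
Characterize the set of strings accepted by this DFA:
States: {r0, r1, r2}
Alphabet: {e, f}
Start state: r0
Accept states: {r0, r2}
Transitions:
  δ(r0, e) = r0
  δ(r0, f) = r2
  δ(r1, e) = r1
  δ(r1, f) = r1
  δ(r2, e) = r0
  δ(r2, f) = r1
Testing a few strings:
  'ef' → accept
  'eee' → accept
  'ee' → accept
  'f' → accept
State roles: r0=last symbol not f (ok); r1=saw ff (dead); r2=last symbol f (ok)
All strings over {e,f} with no two consecutive f's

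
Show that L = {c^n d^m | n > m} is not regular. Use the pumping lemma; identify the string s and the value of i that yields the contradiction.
Assume L is regular with pumping length p. Idea: pumping down the c-block drops the c-count to at most the d-count.
Choose s = c^(p+1) d^p ∈ L (|s| = 2p+1 ≥ p). By the pumping lemma, s = xyz with |xy| ≤ p, |y| > 0, so y = c^k with k ≥ 1. Take i = 0: xz = c^(p+1−k) d^p. Since k ≥ 1, p+1−k ≤ p, so the number of c's is no longer strictly greater than the number of d's, hence xz ∉ L.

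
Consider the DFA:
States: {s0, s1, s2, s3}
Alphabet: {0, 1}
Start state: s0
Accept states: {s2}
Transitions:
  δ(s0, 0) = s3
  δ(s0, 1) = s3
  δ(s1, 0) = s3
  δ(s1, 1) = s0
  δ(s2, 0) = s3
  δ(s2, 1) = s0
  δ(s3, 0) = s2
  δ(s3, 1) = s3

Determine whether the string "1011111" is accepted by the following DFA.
Processing string "1011111":
  s0 --1--> s3
  s3 --0--> s2
  s2 --1--> s0
  s0 --1--> s3
  s3 --1--> s3
  s3 --1--> s3
  s3 --1--> s3
Final state: s3
Accept states: {s2}
No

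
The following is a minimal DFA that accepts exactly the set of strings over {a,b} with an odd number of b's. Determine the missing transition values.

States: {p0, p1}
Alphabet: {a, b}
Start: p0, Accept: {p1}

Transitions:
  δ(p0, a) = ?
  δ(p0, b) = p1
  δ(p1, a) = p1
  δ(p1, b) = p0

From the language and accept set, identify what each state tracks — p0: even number of b's so far; p1: odd number of b's so far.
Each missing δ(q, a) is the state matching the new tracked value after reading a.
δ(p0, a) = p0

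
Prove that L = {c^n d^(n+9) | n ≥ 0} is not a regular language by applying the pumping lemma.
Assume L is regular with pumping length p. Idea: pumping the c-block breaks the fixed offset of 9.
Choose s = c^p d^(p+9) ∈ L. By the pumping lemma, s = xyz with |xy| ≤ p, |y| > 0, so y = c^k with k ≥ 1. Then xy²z = c^(p+k) d^(p+9). For this to be in L we would need p+9 = (p+k)+9, i.e. k = 0, contradicting k ≥ 1. So xy²z ∉ L.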